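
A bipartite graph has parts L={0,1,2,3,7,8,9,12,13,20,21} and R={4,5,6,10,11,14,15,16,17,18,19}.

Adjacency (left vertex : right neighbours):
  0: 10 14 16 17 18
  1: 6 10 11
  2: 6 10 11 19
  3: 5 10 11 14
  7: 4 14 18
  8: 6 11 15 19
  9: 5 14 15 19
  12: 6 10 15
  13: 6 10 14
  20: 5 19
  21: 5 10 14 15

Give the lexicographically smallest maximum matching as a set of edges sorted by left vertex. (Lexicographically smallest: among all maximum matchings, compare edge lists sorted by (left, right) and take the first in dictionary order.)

Lex-smallest maximum matching: {(0,16), (1,6), (2,10), (3,5), (7,4), (8,11), (9,14), (12,15), (20,19)}

|M| = 9 (so the lex-smallest maximum matching has 9 edges)
process left vertices in ascending order; for each, take the smallest-labelled available neighbour that still permits 9 edges overall, or leave it unmatched if none does
lex-smallest matching: {0-16, 1-6, 2-10, 3-5, 7-4, 8-11, 9-14, 12-15, 20-19}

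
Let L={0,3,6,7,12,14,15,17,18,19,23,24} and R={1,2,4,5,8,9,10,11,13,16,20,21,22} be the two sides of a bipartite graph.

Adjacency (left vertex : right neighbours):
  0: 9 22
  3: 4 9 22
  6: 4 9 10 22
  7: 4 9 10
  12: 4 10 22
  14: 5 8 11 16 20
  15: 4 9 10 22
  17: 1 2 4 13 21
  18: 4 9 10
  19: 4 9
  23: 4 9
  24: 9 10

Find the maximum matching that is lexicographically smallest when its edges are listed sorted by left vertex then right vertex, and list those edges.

Lex-smallest maximum matching: {(0,9), (3,4), (6,10), (12,22), (14,5), (17,1)}

|M| = 6 (so the lex-smallest maximum matching has 6 edges)
process left vertices in ascending order; for each, take the smallest-labelled available neighbour that still permits 6 edges overall, or leave it unmatched if none does
lex-smallest matching: {0-9, 3-4, 6-10, 12-22, 14-5, 17-1}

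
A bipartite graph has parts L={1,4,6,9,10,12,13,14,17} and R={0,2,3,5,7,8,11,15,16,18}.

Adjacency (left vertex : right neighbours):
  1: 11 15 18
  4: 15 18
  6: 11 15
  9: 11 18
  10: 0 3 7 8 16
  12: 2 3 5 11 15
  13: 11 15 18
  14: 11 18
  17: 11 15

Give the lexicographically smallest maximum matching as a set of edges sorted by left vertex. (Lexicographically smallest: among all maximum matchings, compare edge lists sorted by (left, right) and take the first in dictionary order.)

Lex-smallest maximum matching: {(1,11), (4,15), (9,18), (10,0), (12,2)}

|M| = 5 (so the lex-smallest maximum matching has 5 edges)
process left vertices in ascending order; for each, take the smallest-labelled available neighbour that still permits 5 edges overall, or leave it unmatched if none does
lex-smallest matching: {1-11, 4-15, 9-18, 10-0, 12-2}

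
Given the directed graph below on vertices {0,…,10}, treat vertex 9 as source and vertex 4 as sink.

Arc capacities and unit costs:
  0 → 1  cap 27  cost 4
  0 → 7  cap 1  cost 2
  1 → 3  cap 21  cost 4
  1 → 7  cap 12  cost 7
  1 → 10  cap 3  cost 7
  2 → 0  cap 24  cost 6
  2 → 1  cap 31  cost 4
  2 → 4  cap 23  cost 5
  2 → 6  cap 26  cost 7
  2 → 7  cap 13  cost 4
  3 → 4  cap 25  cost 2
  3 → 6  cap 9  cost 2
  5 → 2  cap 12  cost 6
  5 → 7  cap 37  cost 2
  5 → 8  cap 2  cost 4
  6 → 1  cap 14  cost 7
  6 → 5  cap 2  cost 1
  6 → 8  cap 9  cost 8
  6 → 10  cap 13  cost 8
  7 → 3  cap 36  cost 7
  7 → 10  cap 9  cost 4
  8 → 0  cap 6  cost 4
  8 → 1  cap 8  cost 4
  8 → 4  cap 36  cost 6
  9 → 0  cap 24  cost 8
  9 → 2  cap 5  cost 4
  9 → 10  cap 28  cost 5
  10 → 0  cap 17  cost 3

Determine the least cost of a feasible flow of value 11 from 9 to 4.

shortest-cost path #1: 9→2→4 push 5 @ unit cost 9 (adds 45)
shortest-cost path #2: 9→0→1→3→4 push 6 @ unit cost 18 (adds 108)
total cost = 153

Minimum cost for 11 units: 153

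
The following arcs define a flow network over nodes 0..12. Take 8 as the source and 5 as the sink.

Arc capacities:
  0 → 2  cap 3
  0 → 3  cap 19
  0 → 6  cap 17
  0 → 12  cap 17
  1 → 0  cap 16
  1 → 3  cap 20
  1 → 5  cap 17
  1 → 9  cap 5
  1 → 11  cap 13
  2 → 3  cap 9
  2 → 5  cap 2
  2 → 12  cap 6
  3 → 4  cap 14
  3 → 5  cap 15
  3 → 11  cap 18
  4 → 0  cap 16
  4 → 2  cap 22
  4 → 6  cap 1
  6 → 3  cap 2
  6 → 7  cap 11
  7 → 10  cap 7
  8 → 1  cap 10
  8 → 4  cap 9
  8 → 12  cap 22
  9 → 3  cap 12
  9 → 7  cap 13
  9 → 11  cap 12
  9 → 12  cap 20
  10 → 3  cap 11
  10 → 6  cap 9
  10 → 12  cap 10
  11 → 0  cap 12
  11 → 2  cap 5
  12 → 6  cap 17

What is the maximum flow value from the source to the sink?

Maximum flow value: 27

augment #1: 8→1→5 bottleneck 10, total now 10
augment #2: 8→4→2→5 bottleneck 2, total now 12
augment #3: 8→4→0→3→5 bottleneck 7, total now 19
augment #4: 8→12→6→3→5 bottleneck 2, total now 21
augment #5: 8→12→6→7→10→3→5 bottleneck 6, total now 27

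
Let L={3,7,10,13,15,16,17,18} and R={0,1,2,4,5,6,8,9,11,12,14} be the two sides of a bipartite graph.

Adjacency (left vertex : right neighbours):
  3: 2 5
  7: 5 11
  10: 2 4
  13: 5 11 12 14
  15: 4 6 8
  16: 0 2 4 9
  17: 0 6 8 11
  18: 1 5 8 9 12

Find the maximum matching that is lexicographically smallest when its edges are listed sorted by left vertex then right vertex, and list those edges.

Lex-smallest maximum matching: {(3,2), (7,5), (10,4), (13,11), (15,6), (16,0), (17,8), (18,1)}

|M| = 8 (so the lex-smallest maximum matching has 8 edges)
process left vertices in ascending order; for each, take the smallest-labelled available neighbour that still permits 8 edges overall, or leave it unmatched if none does
lex-smallest matching: {3-2, 7-5, 10-4, 13-11, 15-6, 16-0, 17-8, 18-1}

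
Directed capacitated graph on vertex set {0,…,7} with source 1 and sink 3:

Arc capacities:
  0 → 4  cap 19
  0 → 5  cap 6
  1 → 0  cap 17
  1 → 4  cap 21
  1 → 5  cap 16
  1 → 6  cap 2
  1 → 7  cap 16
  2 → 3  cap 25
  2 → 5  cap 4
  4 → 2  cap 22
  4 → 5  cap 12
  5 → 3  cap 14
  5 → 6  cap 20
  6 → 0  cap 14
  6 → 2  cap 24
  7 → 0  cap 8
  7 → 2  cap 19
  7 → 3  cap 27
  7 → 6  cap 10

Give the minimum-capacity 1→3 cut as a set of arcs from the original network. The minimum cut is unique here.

Min-cut arcs: {(1,7), (2,3), (5,3)} (total capacity 55)

augment #1: 1→5→3 push 14
augment #2: 1→7→3 push 16
augment #3: 1→4→2→3 push 21
augment #4: 1→6→2→3 push 2
augment #5: 1→0→4→2→3 push 1
augment #6: 1→5→6→2→3 push 1
max flow = 55; residual-reachable set from 1 gives S-side
cut edges (S→T): {(1,7), (2,3), (5,3)} total cap 55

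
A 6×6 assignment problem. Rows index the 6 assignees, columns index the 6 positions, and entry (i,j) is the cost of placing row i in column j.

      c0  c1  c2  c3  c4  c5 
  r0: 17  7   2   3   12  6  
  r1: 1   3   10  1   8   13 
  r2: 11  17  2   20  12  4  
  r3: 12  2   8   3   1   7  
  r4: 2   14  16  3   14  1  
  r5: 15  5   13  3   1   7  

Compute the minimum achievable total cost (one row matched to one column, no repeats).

optimal assignment: row0→col3 (cost 3), row1→col0 (cost 1), row2→col2 (cost 2), row3→col1 (cost 2), row4→col5 (cost 1), row5→col4 (cost 1)
total = 3 + 1 + 2 + 2 + 1 + 1 = 10

Minimum assignment cost: 10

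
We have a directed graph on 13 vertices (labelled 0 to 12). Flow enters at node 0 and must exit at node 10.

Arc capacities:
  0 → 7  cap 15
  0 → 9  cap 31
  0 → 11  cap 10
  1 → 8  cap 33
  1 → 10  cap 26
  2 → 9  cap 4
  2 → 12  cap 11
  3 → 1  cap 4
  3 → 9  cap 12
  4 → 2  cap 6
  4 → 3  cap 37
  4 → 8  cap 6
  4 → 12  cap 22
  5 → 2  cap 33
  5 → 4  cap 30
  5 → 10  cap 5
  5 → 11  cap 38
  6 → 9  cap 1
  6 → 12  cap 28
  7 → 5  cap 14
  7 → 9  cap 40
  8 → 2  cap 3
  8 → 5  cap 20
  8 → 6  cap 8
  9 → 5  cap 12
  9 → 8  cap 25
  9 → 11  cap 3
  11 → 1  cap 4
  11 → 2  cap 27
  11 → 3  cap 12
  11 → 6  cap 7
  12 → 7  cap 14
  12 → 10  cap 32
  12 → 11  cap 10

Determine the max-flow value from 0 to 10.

augment #1: 0→7→5→10 bottleneck 5, total now 5
augment #2: 0→11→1→10 bottleneck 4, total now 9
augment #3: 0→11→2→12→10 bottleneck 6, total now 15
augment #4: 0→7→5→2→12→10 bottleneck 5, total now 20
augment #5: 0→7→5→4→12→10 bottleneck 4, total now 24
augment #6: 0→9→5→4→12→10 bottleneck 12, total now 36
augment #7: 0→9→8→6→12→10 bottleneck 5, total now 41
augment #8: 0→9→11→3→1→10 bottleneck 3, total now 44
augment #9: 0→9→8→2→11→3→1→10 bottleneck 1, total now 45

Maximum flow value: 45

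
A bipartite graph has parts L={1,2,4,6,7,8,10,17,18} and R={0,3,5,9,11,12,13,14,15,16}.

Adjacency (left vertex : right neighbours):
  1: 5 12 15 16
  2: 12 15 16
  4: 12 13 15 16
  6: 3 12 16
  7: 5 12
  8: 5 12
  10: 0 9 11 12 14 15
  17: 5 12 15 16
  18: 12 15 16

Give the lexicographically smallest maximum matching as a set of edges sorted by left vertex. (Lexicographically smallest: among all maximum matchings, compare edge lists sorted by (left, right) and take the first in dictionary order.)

|M| = 7 (so the lex-smallest maximum matching has 7 edges)
process left vertices in ascending order; for each, take the smallest-labelled available neighbour that still permits 7 edges overall, or leave it unmatched if none does
lex-smallest matching: {1-5, 2-12, 4-13, 6-3, 10-0, 17-15, 18-16}

Lex-smallest maximum matching: {(1,5), (2,12), (4,13), (6,3), (10,0), (17,15), (18,16)}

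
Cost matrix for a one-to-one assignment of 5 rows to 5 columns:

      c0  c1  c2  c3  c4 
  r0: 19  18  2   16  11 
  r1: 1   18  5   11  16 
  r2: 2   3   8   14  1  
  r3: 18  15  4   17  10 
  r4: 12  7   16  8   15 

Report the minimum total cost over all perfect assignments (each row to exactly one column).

Minimum assignment cost: 24

optimal assignment: row0→col2 (cost 2), row1→col0 (cost 1), row2→col1 (cost 3), row3→col4 (cost 10), row4→col3 (cost 8)
total = 2 + 1 + 3 + 10 + 8 = 24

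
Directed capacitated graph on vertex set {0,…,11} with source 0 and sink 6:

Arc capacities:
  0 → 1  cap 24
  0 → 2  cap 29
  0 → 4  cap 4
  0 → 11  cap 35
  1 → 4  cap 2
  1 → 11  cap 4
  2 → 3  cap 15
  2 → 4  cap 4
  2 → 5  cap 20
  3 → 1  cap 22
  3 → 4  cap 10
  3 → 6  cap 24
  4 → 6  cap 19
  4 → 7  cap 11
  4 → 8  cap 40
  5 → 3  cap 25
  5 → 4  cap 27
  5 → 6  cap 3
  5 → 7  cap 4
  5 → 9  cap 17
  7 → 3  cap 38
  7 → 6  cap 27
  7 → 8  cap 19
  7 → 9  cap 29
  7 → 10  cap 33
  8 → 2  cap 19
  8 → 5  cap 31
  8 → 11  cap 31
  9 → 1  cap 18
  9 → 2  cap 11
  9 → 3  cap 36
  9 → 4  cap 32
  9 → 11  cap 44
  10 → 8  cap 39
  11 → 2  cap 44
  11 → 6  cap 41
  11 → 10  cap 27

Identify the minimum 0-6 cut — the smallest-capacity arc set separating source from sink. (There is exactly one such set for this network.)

augment #1: 0→4→6 push 4
augment #2: 0→11→6 push 35
augment #3: 0→1→4→6 push 2
augment #4: 0→1→11→6 push 4
augment #5: 0→2→3→6 push 15
augment #6: 0→2→4→6 push 4
augment #7: 0→2→5→6 push 3
augment #8: 0→2→5→3→6 push 7
max flow = 74; residual-reachable set from 0 gives S-side
cut edges (S→T): {(0,2), (0,4), (0,11), (1,4), (1,11)} total cap 74

Min-cut arcs: {(0,2), (0,4), (0,11), (1,4), (1,11)} (total capacity 74)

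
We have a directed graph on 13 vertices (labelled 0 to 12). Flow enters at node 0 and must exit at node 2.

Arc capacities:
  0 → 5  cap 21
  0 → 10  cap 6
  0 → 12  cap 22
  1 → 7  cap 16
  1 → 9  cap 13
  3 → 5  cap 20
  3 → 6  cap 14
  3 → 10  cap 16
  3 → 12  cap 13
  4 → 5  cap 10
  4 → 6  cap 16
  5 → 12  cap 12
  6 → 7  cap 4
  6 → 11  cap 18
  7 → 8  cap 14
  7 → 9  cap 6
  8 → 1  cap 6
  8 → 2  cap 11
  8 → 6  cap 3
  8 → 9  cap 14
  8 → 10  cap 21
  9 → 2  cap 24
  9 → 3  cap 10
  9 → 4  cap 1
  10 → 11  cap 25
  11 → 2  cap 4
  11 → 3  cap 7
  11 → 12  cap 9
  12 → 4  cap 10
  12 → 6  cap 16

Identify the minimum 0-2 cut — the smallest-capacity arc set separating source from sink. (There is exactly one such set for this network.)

augment #1: 0→10→11→2 push 4
augment #2: 0→12→6→7→8→2 push 4
max flow = 8; residual-reachable set from 0 gives S-side
cut edges (S→T): {(6,7), (11,2)} total cap 8

Min-cut arcs: {(6,7), (11,2)} (total capacity 8)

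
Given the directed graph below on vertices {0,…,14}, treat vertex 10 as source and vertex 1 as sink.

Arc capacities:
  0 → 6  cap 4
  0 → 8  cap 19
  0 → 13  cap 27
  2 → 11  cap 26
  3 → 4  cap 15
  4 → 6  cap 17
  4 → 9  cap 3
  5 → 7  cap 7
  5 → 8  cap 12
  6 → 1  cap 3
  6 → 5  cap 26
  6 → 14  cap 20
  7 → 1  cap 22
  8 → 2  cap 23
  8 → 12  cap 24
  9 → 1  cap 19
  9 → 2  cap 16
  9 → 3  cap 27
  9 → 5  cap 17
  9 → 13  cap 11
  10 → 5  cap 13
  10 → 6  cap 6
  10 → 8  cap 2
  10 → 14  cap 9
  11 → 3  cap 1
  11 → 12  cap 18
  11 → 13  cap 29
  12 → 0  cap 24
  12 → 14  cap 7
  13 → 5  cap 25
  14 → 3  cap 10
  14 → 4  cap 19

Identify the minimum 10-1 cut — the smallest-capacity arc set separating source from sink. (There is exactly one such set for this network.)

Min-cut arcs: {(4,9), (5,7), (6,1)} (total capacity 13)

augment #1: 10→6→1 push 3
augment #2: 10→5→7→1 push 7
augment #3: 10→14→4→9→1 push 3
max flow = 13; residual-reachable set from 10 gives S-side
cut edges (S→T): {(4,9), (5,7), (6,1)} total cap 13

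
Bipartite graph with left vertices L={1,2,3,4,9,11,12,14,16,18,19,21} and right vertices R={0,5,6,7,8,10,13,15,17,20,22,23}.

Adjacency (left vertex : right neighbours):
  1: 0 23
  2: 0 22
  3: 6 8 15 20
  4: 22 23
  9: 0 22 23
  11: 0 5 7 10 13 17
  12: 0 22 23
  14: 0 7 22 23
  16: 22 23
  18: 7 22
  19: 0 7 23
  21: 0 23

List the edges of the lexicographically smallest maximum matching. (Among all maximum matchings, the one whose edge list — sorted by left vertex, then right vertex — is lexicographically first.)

Lex-smallest maximum matching: {(1,0), (2,22), (3,6), (4,23), (11,5), (14,7)}

|M| = 6 (so the lex-smallest maximum matching has 6 edges)
process left vertices in ascending order; for each, take the smallest-labelled available neighbour that still permits 6 edges overall, or leave it unmatched if none does
lex-smallest matching: {1-0, 2-22, 3-6, 4-23, 11-5, 14-7}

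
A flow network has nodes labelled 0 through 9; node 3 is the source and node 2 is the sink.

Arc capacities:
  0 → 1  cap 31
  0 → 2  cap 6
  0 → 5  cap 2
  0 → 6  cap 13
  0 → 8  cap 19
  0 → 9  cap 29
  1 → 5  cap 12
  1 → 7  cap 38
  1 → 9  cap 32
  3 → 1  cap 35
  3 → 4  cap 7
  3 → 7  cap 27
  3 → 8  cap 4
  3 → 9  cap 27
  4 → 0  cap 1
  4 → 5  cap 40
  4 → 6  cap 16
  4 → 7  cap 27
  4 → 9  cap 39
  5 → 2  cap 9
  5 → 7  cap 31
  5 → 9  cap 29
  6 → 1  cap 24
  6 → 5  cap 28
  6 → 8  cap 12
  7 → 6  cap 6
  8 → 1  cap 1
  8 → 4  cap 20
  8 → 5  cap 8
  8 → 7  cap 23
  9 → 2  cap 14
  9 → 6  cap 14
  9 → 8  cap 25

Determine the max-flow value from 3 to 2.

Maximum flow value: 24

augment #1: 3→9→2 bottleneck 14, total now 14
augment #2: 3→1→5→2 bottleneck 9, total now 23
augment #3: 3→4→0→2 bottleneck 1, total now 24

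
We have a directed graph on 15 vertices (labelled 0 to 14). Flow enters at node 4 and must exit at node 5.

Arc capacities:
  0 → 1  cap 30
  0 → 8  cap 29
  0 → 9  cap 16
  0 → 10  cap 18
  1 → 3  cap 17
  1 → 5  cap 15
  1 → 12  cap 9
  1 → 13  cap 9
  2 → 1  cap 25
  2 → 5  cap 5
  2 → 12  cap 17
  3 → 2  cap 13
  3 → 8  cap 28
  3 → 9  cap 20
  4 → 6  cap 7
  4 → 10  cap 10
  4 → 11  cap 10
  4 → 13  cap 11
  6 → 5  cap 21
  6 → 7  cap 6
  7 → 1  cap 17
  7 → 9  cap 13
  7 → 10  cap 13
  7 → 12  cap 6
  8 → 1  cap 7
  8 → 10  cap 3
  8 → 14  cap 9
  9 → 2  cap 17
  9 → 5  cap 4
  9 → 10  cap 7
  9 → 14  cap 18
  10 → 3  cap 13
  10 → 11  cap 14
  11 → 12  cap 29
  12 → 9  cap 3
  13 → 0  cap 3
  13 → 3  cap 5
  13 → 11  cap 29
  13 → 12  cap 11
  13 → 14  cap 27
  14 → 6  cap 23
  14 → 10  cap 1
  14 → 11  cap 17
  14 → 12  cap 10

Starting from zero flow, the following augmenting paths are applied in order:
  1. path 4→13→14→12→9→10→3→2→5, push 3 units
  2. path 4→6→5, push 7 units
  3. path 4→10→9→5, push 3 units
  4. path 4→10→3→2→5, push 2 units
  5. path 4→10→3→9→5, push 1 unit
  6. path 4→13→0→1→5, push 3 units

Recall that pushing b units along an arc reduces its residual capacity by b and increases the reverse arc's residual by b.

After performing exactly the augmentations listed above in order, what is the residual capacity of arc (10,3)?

after path 1 (4→13→14→12→9→10→3→2→5, push 3): res(10,3)=10
after path 2 (4→6→5, push 7): res(10,3)=10
after path 3 (4→10→9→5, push 3): res(10,3)=10
after path 4 (4→10→3→2→5, push 2): res(10,3)=8
after path 5 (4→10→3→9→5, push 1): res(10,3)=7
after path 6 (4→13→0→1→5, push 3): res(10,3)=7

Residual capacity of (10,3): 7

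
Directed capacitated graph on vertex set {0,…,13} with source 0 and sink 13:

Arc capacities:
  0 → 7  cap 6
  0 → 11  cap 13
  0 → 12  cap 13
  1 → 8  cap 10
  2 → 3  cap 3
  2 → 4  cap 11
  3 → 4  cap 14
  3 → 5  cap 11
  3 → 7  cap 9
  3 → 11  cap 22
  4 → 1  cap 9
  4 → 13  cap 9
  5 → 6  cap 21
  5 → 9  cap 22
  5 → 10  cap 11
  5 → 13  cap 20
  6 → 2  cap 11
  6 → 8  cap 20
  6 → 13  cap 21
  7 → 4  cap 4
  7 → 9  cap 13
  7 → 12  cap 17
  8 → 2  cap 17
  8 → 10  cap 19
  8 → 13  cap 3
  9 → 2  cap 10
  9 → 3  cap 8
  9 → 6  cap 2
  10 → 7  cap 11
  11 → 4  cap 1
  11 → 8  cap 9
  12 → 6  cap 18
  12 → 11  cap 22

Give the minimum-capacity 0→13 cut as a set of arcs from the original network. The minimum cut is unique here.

augment #1: 0→7→4→13 push 4
augment #2: 0→11→4→13 push 1
augment #3: 0→11→8→13 push 3
augment #4: 0→12→6→13 push 13
augment #5: 0→7→9→6→13 push 2
augment #6: 0→11→8→2→4→13 push 4
augment #7: 0→11→8→2→3→5→13 push 2
max flow = 29; residual-reachable set from 0 gives S-side
cut edges (S→T): {(0,7), (0,12), (11,4), (11,8)} total cap 29

Min-cut arcs: {(0,7), (0,12), (11,4), (11,8)} (total capacity 29)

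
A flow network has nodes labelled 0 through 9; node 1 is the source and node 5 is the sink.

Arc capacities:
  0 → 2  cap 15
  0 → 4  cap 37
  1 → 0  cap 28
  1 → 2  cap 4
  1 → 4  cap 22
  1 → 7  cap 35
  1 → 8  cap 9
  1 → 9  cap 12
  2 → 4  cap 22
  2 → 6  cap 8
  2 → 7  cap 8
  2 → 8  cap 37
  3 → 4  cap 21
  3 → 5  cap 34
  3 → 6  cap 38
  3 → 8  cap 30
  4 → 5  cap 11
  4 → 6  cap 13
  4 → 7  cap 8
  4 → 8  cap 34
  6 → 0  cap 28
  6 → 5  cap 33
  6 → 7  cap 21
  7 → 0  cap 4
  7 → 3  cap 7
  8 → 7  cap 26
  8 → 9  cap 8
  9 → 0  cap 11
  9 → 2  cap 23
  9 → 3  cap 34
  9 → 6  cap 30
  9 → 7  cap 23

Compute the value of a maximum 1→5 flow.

augment #1: 1→4→5 bottleneck 11, total now 11
augment #2: 1→2→6→5 bottleneck 4, total now 15
augment #3: 1→4→6→5 bottleneck 11, total now 26
augment #4: 1→7→3→5 bottleneck 7, total now 33
augment #5: 1→9→3→5 bottleneck 12, total now 45
augment #6: 1→0→2→6→5 bottleneck 4, total now 49
augment #7: 1→0→4→6→5 bottleneck 2, total now 51
augment #8: 1→8→9→3→5 bottleneck 8, total now 59

Maximum flow value: 59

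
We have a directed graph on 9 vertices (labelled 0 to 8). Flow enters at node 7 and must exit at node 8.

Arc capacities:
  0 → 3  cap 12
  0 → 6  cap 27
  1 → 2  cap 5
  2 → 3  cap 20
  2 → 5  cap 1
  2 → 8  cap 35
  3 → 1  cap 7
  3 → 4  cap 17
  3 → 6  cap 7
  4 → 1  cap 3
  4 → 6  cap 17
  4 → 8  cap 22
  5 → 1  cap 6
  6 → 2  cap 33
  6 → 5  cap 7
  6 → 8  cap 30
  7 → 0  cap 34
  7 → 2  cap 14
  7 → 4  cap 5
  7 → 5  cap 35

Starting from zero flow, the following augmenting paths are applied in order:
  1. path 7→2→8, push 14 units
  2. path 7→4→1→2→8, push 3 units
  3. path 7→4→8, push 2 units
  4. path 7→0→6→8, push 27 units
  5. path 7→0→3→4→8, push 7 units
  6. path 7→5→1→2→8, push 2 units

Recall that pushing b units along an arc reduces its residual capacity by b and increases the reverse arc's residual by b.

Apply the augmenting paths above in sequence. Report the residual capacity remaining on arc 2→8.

after path 1 (7→2→8, push 14): res(2,8)=21
after path 2 (7→4→1→2→8, push 3): res(2,8)=18
after path 3 (7→4→8, push 2): res(2,8)=18
after path 4 (7→0→6→8, push 27): res(2,8)=18
after path 5 (7→0→3→4→8, push 7): res(2,8)=18
after path 6 (7→5→1→2→8, push 2): res(2,8)=16

Residual capacity of (2,8): 16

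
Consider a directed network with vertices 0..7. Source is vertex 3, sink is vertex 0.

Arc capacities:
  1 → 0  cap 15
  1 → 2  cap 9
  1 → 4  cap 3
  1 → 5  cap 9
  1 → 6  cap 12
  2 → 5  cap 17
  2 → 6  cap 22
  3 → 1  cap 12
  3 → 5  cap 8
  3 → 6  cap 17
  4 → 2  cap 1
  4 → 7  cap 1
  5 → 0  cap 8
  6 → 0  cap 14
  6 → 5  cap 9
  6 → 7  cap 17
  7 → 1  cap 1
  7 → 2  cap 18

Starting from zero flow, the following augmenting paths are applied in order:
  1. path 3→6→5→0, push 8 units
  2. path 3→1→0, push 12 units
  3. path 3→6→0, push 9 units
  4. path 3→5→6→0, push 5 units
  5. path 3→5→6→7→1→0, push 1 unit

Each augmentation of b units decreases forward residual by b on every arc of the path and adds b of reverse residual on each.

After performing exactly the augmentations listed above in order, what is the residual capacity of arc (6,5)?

after path 1 (3→6→5→0, push 8): res(6,5)=1
after path 2 (3→1→0, push 12): res(6,5)=1
after path 3 (3→6→0, push 9): res(6,5)=1
after path 4 (3→5→6→0, push 5): res(6,5)=6
after path 5 (3→5→6→7→1→0, push 1): res(6,5)=7

Residual capacity of (6,5): 7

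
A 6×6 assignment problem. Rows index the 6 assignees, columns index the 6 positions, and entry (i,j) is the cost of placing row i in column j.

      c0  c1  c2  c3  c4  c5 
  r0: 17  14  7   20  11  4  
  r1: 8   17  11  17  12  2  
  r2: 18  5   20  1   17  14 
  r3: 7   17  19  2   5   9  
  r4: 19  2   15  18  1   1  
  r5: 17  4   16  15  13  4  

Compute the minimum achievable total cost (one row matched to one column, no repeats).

optimal assignment: row0→col2 (cost 7), row1→col5 (cost 2), row2→col3 (cost 1), row3→col0 (cost 7), row4→col4 (cost 1), row5→col1 (cost 4)
total = 7 + 2 + 1 + 7 + 1 + 4 = 22

Minimum assignment cost: 22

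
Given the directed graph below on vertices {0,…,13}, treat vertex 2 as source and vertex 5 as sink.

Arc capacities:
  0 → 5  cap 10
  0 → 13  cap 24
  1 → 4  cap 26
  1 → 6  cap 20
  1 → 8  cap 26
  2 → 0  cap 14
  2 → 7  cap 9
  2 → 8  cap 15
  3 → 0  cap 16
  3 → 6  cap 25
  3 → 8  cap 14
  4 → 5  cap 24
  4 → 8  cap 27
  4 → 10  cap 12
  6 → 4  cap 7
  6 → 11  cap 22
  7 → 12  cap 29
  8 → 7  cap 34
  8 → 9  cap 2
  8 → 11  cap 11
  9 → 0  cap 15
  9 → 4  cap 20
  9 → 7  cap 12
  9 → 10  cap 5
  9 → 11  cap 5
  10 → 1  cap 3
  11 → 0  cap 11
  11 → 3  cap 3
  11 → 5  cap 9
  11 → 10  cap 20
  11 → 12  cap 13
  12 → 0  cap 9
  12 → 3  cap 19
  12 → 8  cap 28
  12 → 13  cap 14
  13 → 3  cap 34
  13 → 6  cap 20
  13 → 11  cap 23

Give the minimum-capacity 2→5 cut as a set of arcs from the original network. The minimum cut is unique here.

augment #1: 2→0→5 push 10
augment #2: 2→8→11→5 push 9
augment #3: 2→8→9→4→5 push 2
augment #4: 2→0→13→6→4→5 push 4
augment #5: 2→7→12→3→6→4→5 push 3
augment #6: 2→8→11→10→1→4→5 push 2
augment #7: 2→7→12→13→11→10→1→4→5 push 1
max flow = 31; residual-reachable set from 2 gives S-side
cut edges (S→T): {(0,5), (6,4), (8,9), (10,1), (11,5)} total cap 31

Min-cut arcs: {(0,5), (6,4), (8,9), (10,1), (11,5)} (total capacity 31)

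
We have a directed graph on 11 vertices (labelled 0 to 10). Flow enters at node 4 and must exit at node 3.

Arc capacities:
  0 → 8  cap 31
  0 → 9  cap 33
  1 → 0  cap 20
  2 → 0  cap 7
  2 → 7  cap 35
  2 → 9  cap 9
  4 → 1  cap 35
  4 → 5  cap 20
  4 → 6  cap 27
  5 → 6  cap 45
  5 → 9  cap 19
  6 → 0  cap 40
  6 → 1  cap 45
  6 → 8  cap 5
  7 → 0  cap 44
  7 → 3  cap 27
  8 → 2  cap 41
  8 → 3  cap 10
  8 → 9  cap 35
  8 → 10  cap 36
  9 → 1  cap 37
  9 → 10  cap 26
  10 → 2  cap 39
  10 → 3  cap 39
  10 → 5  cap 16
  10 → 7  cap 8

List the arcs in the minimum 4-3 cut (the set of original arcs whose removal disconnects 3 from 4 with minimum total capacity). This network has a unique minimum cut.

Min-cut arcs: {(0,8), (6,8), (9,10)} (total capacity 62)

augment #1: 4→6→8→3 push 5
augment #2: 4→1→0→8→3 push 5
augment #3: 4→5→9→10→3 push 19
augment #4: 4→1→0→8→10→3 push 15
augment #5: 4→6→0→8→10→3 push 5
augment #6: 4→6→0→8→2→7→3 push 6
augment #7: 4→6→0→9→10→7→3 push 7
max flow = 62; residual-reachable set from 4 gives S-side
cut edges (S→T): {(0,8), (6,8), (9,10)} total cap 62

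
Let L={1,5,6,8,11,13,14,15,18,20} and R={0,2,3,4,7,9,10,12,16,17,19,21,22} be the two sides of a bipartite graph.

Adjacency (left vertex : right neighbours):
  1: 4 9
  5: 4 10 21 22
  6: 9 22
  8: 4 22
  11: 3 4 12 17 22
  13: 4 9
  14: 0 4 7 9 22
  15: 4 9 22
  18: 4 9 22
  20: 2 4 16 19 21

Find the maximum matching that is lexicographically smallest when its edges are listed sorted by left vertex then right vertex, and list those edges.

Lex-smallest maximum matching: {(1,4), (5,10), (6,9), (8,22), (11,3), (14,0), (20,2)}

|M| = 7 (so the lex-smallest maximum matching has 7 edges)
process left vertices in ascending order; for each, take the smallest-labelled available neighbour that still permits 7 edges overall, or leave it unmatched if none does
lex-smallest matching: {1-4, 5-10, 6-9, 8-22, 11-3, 14-0, 20-2}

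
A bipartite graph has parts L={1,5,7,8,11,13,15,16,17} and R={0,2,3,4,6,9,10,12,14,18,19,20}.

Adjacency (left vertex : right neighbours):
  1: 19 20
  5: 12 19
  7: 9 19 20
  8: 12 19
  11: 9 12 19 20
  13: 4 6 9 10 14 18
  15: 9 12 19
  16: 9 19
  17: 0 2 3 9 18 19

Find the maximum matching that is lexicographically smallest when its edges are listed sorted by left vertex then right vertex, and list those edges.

|M| = 6 (so the lex-smallest maximum matching has 6 edges)
process left vertices in ascending order; for each, take the smallest-labelled available neighbour that still permits 6 edges overall, or leave it unmatched if none does
lex-smallest matching: {1-19, 5-12, 7-9, 11-20, 13-4, 17-0}

Lex-smallest maximum matching: {(1,19), (5,12), (7,9), (11,20), (13,4), (17,0)}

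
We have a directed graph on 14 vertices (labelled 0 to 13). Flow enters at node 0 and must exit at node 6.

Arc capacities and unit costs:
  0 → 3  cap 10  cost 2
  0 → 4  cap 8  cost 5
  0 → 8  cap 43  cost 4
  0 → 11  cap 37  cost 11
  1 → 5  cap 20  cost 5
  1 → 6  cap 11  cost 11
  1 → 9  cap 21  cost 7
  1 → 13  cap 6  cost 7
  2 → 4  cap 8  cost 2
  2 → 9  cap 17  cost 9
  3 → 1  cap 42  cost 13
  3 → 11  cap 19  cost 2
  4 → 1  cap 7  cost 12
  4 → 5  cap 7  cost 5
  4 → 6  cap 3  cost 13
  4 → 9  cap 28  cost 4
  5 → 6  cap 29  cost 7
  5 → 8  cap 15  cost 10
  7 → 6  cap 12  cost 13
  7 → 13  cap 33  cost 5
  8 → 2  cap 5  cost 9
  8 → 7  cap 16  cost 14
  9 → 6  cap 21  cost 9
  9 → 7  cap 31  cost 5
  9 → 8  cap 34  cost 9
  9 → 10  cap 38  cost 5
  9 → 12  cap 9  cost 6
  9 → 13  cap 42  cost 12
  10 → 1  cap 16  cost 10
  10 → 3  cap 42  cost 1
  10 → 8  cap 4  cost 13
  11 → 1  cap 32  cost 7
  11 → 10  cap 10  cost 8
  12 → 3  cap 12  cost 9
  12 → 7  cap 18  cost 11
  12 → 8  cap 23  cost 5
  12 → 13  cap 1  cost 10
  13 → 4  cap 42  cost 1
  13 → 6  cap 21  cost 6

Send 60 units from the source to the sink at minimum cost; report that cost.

shortest-cost path #1: 0→4→5→6 push 7 @ unit cost 17 (adds 119)
shortest-cost path #2: 0→4→6 push 1 @ unit cost 18 (adds 18)
shortest-cost path #3: 0→3→11→1→6 push 10 @ unit cost 22 (adds 220)
shortest-cost path #4: 0→8→2→4→6 push 2 @ unit cost 28 (adds 56)
shortest-cost path #5: 0→8→2→4→9→6 push 3 @ unit cost 28 (adds 84)
shortest-cost path #6: 0→11→1→6 push 1 @ unit cost 29 (adds 29)
shortest-cost path #7: 0→8→7→13→6 push 16 @ unit cost 29 (adds 464)
shortest-cost path #8: 0→11→1→5→6 push 20 @ unit cost 30 (adds 600)
total cost = 1590

Minimum cost for 60 units: 1590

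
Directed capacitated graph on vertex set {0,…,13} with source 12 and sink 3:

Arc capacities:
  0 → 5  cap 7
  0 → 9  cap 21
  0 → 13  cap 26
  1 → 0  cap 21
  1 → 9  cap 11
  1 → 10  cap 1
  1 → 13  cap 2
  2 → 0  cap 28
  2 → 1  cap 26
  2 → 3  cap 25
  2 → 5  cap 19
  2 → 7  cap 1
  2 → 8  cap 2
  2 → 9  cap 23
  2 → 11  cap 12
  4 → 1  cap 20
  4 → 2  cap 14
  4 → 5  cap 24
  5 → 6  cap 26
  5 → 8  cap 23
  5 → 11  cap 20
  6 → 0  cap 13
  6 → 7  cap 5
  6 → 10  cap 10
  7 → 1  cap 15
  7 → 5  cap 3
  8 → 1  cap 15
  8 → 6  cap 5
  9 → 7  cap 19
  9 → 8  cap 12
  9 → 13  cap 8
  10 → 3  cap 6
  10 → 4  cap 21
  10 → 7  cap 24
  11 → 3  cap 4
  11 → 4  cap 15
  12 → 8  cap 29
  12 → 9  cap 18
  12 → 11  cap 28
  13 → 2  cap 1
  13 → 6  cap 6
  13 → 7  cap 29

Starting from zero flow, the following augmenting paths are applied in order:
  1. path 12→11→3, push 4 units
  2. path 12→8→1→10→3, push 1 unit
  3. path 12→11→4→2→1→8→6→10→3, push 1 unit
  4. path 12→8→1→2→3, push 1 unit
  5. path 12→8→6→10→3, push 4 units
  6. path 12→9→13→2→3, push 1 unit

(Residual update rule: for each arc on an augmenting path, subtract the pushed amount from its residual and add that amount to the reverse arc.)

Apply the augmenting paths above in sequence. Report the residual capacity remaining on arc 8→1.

Residual capacity of (8,1): 14

after path 1 (12→11→3, push 4): res(8,1)=15
after path 2 (12→8→1→10→3, push 1): res(8,1)=14
after path 3 (12→11→4→2→1→8→6→10→3, push 1): res(8,1)=15
after path 4 (12→8→1→2→3, push 1): res(8,1)=14
after path 5 (12→8→6→10→3, push 4): res(8,1)=14
after path 6 (12→9→13→2→3, push 1): res(8,1)=14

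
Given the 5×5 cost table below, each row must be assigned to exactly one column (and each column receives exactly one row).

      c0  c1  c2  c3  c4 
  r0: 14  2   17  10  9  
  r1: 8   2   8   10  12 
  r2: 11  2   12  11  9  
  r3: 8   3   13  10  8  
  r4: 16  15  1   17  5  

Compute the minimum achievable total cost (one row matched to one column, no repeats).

optimal assignment: row0→col3 (cost 10), row1→col0 (cost 8), row2→col1 (cost 2), row3→col4 (cost 8), row4→col2 (cost 1)
total = 10 + 8 + 2 + 8 + 1 = 29

Minimum assignment cost: 29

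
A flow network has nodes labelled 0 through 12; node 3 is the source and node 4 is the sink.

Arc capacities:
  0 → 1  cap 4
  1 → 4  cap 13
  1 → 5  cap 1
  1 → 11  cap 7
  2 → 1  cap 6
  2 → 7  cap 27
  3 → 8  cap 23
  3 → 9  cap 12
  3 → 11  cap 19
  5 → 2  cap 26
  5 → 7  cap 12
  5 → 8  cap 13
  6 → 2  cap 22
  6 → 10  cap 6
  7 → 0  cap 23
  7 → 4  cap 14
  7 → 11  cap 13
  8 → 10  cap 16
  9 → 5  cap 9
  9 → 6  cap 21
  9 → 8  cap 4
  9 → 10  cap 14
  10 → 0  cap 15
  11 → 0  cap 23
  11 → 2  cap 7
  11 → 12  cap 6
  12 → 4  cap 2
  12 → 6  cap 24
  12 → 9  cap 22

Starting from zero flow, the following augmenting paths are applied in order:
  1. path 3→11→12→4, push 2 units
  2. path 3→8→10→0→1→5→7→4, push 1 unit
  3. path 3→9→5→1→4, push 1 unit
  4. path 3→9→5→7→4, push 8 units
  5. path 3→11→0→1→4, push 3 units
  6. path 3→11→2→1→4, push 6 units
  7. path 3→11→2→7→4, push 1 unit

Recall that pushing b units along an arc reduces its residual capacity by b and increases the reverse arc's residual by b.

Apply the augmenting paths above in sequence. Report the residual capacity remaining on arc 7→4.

Residual capacity of (7,4): 4

after path 1 (3→11→12→4, push 2): res(7,4)=14
after path 2 (3→8→10→0→1→5→7→4, push 1): res(7,4)=13
after path 3 (3→9→5→1→4, push 1): res(7,4)=13
after path 4 (3→9→5→7→4, push 8): res(7,4)=5
after path 5 (3→11→0→1→4, push 3): res(7,4)=5
after path 6 (3→11→2→1→4, push 6): res(7,4)=5
after path 7 (3→11→2→7→4, push 1): res(7,4)=4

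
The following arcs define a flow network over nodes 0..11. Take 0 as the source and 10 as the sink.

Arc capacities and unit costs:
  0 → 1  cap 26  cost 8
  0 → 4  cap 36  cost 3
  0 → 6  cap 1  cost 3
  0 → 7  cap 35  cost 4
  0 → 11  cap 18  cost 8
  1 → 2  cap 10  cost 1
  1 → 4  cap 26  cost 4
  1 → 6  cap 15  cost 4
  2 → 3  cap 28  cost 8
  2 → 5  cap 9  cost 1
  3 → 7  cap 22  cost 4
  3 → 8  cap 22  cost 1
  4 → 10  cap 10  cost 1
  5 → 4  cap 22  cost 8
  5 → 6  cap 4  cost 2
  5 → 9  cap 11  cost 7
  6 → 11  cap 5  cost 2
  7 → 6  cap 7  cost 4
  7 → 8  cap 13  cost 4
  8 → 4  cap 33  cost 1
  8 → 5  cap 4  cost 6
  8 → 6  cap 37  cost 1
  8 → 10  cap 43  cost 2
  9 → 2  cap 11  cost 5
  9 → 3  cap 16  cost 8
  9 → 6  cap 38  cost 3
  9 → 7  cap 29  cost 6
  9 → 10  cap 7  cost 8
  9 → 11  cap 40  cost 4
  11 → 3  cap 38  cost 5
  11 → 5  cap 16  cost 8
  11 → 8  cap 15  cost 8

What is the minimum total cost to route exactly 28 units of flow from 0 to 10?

shortest-cost path #1: 0→4→10 push 10 @ unit cost 4 (adds 40)
shortest-cost path #2: 0→7→8→10 push 13 @ unit cost 10 (adds 130)
shortest-cost path #3: 0→6→11→3→8→10 push 1 @ unit cost 13 (adds 13)
shortest-cost path #4: 0→11→3→8→10 push 4 @ unit cost 16 (adds 64)
total cost = 247

Minimum cost for 28 units: 247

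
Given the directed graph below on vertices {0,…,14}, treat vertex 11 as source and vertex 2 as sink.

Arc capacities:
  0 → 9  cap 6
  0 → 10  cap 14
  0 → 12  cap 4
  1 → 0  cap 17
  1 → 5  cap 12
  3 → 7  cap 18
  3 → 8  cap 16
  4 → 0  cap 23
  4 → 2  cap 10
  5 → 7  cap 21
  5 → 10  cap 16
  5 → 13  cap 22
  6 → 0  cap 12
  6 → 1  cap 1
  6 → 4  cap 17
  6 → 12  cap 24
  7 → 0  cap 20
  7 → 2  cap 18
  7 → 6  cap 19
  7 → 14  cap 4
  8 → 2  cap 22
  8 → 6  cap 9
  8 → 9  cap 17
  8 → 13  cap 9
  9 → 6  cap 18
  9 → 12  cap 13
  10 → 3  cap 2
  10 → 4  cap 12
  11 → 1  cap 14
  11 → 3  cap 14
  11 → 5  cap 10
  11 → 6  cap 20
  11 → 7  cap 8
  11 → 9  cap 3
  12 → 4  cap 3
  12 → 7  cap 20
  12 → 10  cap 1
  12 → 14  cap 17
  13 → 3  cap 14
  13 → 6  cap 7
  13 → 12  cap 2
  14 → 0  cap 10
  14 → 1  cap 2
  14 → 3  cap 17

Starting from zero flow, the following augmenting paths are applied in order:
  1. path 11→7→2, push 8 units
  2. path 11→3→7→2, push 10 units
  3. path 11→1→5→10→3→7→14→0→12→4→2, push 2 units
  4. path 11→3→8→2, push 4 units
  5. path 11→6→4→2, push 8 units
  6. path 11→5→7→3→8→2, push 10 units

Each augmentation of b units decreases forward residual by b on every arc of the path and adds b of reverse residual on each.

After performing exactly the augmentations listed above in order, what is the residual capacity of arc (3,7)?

after path 1 (11→7→2, push 8): res(3,7)=18
after path 2 (11→3→7→2, push 10): res(3,7)=8
after path 3 (11→1→5→10→3→7→14→0→12→4→2, push 2): res(3,7)=6
after path 4 (11→3→8→2, push 4): res(3,7)=6
after path 5 (11→6→4→2, push 8): res(3,7)=6
after path 6 (11→5→7→3→8→2, push 10): res(3,7)=16

Residual capacity of (3,7): 16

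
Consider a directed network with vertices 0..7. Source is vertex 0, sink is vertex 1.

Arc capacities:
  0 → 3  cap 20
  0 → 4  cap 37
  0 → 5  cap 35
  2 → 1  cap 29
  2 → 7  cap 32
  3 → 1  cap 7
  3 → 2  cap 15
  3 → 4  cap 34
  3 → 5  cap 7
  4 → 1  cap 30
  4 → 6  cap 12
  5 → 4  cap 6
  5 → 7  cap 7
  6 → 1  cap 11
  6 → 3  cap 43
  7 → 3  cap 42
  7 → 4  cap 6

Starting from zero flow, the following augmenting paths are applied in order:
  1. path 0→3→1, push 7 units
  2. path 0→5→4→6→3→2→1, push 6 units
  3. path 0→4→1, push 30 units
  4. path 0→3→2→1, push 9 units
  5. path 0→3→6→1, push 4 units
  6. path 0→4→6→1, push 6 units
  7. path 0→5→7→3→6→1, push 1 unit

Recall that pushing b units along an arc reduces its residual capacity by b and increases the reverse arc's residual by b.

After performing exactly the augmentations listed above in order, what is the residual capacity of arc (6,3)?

after path 1 (0→3→1, push 7): res(6,3)=43
after path 2 (0→5→4→6→3→2→1, push 6): res(6,3)=37
after path 3 (0→4→1, push 30): res(6,3)=37
after path 4 (0→3→2→1, push 9): res(6,3)=37
after path 5 (0→3→6→1, push 4): res(6,3)=41
after path 6 (0→4→6→1, push 6): res(6,3)=41
after path 7 (0→5→7→3→6→1, push 1): res(6,3)=42

Residual capacity of (6,3): 42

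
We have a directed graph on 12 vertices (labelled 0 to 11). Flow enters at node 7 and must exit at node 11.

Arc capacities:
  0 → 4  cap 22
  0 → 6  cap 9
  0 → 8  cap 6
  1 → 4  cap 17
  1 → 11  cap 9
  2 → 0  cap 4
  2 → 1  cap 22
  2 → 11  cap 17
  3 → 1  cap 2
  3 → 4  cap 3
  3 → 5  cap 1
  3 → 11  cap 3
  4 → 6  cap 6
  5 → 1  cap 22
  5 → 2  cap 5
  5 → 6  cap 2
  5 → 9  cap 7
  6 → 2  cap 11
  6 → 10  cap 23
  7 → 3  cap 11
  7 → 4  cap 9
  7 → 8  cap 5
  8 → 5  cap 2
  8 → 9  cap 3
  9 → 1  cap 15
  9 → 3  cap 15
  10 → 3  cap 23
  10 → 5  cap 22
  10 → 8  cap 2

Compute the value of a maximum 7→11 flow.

Maximum flow value: 17

augment #1: 7→3→11 bottleneck 3, total now 3
augment #2: 7→3→1→11 bottleneck 2, total now 5
augment #3: 7→3→5→1→11 bottleneck 1, total now 6
augment #4: 7→4→6→2→11 bottleneck 6, total now 12
augment #5: 7→8→5→1→11 bottleneck 2, total now 14
augment #6: 7→8→9→1→11 bottleneck 3, total now 17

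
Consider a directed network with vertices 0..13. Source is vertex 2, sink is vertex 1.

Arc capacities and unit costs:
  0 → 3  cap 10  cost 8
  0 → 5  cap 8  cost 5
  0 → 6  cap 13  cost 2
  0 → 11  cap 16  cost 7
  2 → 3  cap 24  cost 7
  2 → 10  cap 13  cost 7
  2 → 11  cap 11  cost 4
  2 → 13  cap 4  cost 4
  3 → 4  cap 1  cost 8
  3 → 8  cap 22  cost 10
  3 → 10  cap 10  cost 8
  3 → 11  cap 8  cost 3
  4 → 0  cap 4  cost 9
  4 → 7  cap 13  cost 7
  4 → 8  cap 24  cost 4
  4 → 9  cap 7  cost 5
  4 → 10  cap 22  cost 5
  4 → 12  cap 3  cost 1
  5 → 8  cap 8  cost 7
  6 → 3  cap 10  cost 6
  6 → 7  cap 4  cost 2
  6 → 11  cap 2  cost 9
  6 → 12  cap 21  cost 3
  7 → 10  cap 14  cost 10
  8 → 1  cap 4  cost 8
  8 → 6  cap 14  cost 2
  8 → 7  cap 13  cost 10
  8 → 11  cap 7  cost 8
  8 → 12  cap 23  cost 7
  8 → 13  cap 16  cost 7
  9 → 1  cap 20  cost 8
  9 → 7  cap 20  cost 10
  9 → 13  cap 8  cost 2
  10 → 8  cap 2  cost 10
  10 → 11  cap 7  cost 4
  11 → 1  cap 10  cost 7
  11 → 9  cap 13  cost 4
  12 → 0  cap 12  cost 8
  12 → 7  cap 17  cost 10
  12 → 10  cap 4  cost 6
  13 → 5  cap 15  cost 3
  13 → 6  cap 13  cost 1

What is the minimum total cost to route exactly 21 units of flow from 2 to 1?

shortest-cost path #1: 2→11→1 push 10 @ unit cost 11 (adds 110)
shortest-cost path #2: 2→11→9→1 push 1 @ unit cost 16 (adds 16)
shortest-cost path #3: 2→13→5→8→1 push 4 @ unit cost 22 (adds 88)
shortest-cost path #4: 2→3→11→9→1 push 6 @ unit cost 22 (adds 132)
total cost = 346

Minimum cost for 21 units: 346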